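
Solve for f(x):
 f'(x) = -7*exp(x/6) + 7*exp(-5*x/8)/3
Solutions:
 f(x) = C1 - 42*exp(x/6) - 56*exp(-5*x/8)/15


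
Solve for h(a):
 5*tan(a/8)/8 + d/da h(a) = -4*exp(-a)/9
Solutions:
 h(a) = C1 - 5*log(tan(a/8)^2 + 1)/2 + 4*exp(-a)/9


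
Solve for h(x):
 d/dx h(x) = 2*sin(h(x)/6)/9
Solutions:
 -2*x/9 + 3*log(cos(h(x)/6) - 1) - 3*log(cos(h(x)/6) + 1) = C1


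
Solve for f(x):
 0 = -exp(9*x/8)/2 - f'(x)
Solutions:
 f(x) = C1 - 4*exp(9*x/8)/9


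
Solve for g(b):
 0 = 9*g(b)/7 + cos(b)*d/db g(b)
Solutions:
 g(b) = C1*(sin(b) - 1)^(9/14)/(sin(b) + 1)^(9/14)


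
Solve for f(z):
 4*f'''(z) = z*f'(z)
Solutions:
 f(z) = C1 + Integral(C2*airyai(2^(1/3)*z/2) + C3*airybi(2^(1/3)*z/2), z)


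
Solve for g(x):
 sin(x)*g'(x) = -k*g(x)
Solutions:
 g(x) = C1*exp(k*(-log(cos(x) - 1) + log(cos(x) + 1))/2)


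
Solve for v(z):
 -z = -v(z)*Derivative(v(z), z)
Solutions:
 v(z) = -sqrt(C1 + z^2)
 v(z) = sqrt(C1 + z^2)


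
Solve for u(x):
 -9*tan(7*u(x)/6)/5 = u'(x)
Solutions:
 u(x) = -6*asin(C1*exp(-21*x/10))/7 + 6*pi/7
 u(x) = 6*asin(C1*exp(-21*x/10))/7


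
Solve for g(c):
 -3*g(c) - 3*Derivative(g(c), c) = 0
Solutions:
 g(c) = C1*exp(-c)


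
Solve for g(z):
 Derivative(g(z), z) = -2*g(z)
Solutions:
 g(z) = C1*exp(-2*z)


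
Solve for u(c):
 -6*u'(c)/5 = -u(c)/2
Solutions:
 u(c) = C1*exp(5*c/12)


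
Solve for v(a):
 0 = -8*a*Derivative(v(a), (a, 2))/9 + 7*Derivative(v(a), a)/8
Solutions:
 v(a) = C1 + C2*a^(127/64)


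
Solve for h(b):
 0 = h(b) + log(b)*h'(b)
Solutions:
 h(b) = C1*exp(-li(b))


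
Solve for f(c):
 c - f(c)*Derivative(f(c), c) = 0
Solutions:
 f(c) = -sqrt(C1 + c^2)
 f(c) = sqrt(C1 + c^2)


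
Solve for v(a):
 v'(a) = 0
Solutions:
 v(a) = C1


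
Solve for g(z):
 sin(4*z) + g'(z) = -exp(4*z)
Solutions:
 g(z) = C1 - exp(4*z)/4 + cos(4*z)/4


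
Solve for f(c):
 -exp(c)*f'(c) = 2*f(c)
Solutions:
 f(c) = C1*exp(2*exp(-c))


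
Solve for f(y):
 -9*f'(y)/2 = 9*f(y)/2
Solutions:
 f(y) = C1*exp(-y)


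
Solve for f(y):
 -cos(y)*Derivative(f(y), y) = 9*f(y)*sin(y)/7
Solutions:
 f(y) = C1*cos(y)^(9/7)


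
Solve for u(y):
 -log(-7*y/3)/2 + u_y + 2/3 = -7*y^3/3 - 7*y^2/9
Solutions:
 u(y) = C1 - 7*y^4/12 - 7*y^3/27 + y*log(-y)/2 + y*(-7 - 3*log(3) + 3*log(7))/6


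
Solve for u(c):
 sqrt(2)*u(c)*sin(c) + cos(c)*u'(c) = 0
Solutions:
 u(c) = C1*cos(c)^(sqrt(2))


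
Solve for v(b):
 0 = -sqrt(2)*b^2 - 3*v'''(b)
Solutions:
 v(b) = C1 + C2*b + C3*b^2 - sqrt(2)*b^5/180


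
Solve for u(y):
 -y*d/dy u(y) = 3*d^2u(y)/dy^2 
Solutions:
 u(y) = C1 + C2*erf(sqrt(6)*y/6)


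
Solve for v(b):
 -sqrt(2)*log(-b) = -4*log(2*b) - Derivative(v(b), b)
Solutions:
 v(b) = C1 - b*(4 - sqrt(2))*log(b) + b*(-4*log(2) - sqrt(2) + 4 + sqrt(2)*I*pi)


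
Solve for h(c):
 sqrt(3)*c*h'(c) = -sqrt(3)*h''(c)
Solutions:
 h(c) = C1 + C2*erf(sqrt(2)*c/2)


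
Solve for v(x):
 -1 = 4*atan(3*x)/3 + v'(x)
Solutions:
 v(x) = C1 - 4*x*atan(3*x)/3 - x + 2*log(9*x^2 + 1)/9


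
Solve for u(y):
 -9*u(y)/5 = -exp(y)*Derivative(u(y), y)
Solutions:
 u(y) = C1*exp(-9*exp(-y)/5)


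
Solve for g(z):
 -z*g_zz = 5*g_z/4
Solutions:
 g(z) = C1 + C2/z^(1/4)


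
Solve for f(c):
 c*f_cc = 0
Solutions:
 f(c) = C1 + C2*c


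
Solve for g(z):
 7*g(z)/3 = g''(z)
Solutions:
 g(z) = C1*exp(-sqrt(21)*z/3) + C2*exp(sqrt(21)*z/3)


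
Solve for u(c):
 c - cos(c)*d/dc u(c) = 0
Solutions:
 u(c) = C1 + Integral(c/cos(c), c)


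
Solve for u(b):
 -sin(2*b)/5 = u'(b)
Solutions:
 u(b) = C1 + cos(2*b)/10


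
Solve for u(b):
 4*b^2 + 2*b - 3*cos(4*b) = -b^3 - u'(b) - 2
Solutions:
 u(b) = C1 - b^4/4 - 4*b^3/3 - b^2 - 2*b + 3*sin(4*b)/4


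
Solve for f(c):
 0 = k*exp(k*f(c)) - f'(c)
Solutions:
 f(c) = Piecewise((log(-1/(C1*k + c*k^2))/k, Ne(k, 0)), (nan, True))
 f(c) = Piecewise((C1 + c*k, Eq(k, 0)), (nan, True))


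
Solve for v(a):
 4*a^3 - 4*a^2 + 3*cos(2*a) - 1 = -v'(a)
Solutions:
 v(a) = C1 - a^4 + 4*a^3/3 + a - 3*sin(2*a)/2


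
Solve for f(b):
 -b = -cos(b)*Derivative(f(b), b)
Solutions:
 f(b) = C1 + Integral(b/cos(b), b)


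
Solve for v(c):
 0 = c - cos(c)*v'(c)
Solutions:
 v(c) = C1 + Integral(c/cos(c), c)


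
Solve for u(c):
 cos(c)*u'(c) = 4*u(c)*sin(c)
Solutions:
 u(c) = C1/cos(c)^4


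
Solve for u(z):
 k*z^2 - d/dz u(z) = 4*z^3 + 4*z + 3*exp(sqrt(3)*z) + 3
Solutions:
 u(z) = C1 + k*z^3/3 - z^4 - 2*z^2 - 3*z - sqrt(3)*exp(sqrt(3)*z)


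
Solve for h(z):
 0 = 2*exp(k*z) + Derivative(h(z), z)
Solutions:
 h(z) = C1 - 2*exp(k*z)/k


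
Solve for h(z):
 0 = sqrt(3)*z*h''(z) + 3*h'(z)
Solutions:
 h(z) = C1 + C2*z^(1 - sqrt(3))


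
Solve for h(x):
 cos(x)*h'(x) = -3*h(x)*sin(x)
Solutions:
 h(x) = C1*cos(x)^3


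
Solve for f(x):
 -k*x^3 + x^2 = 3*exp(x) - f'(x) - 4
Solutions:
 f(x) = C1 + k*x^4/4 - x^3/3 - 4*x + 3*exp(x)


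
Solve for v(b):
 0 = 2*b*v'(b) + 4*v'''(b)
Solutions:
 v(b) = C1 + Integral(C2*airyai(-2^(2/3)*b/2) + C3*airybi(-2^(2/3)*b/2), b)


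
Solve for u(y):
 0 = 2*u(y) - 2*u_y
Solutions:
 u(y) = C1*exp(y)


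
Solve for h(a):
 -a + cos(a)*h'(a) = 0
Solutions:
 h(a) = C1 + Integral(a/cos(a), a)


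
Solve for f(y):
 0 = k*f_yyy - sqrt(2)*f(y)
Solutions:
 f(y) = C1*exp(2^(1/6)*y*(1/k)^(1/3)) + C2*exp(2^(1/6)*y*(-1 + sqrt(3)*I)*(1/k)^(1/3)/2) + C3*exp(-2^(1/6)*y*(1 + sqrt(3)*I)*(1/k)^(1/3)/2)


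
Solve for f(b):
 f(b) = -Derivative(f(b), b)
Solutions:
 f(b) = C1*exp(-b)


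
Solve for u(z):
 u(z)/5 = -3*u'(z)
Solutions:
 u(z) = C1*exp(-z/15)


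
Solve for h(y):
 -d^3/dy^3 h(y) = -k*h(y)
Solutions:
 h(y) = C1*exp(k^(1/3)*y) + C2*exp(k^(1/3)*y*(-1 + sqrt(3)*I)/2) + C3*exp(-k^(1/3)*y*(1 + sqrt(3)*I)/2)


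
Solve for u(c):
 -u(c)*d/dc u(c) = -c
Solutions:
 u(c) = -sqrt(C1 + c^2)
 u(c) = sqrt(C1 + c^2)


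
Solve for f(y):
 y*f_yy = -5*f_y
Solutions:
 f(y) = C1 + C2/y^4


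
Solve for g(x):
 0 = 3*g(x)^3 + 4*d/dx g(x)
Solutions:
 g(x) = -sqrt(2)*sqrt(-1/(C1 - 3*x))
 g(x) = sqrt(2)*sqrt(-1/(C1 - 3*x))


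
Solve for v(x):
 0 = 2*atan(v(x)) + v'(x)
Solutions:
 Integral(1/atan(_y), (_y, v(x))) = C1 - 2*x


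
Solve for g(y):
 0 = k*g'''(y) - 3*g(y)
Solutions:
 g(y) = C1*exp(3^(1/3)*y*(1/k)^(1/3)) + C2*exp(y*(-3^(1/3) + 3^(5/6)*I)*(1/k)^(1/3)/2) + C3*exp(-y*(3^(1/3) + 3^(5/6)*I)*(1/k)^(1/3)/2)


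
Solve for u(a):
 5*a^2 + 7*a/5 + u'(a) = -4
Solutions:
 u(a) = C1 - 5*a^3/3 - 7*a^2/10 - 4*a


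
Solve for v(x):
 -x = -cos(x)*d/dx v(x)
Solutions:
 v(x) = C1 + Integral(x/cos(x), x)


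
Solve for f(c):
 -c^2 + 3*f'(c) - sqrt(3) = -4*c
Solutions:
 f(c) = C1 + c^3/9 - 2*c^2/3 + sqrt(3)*c/3


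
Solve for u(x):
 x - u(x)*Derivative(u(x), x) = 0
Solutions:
 u(x) = -sqrt(C1 + x^2)
 u(x) = sqrt(C1 + x^2)


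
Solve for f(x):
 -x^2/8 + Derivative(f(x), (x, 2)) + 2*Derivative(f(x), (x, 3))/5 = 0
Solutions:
 f(x) = C1 + C2*x + C3*exp(-5*x/2) + x^4/96 - x^3/60 + x^2/50


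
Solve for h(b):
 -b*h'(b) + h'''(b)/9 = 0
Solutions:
 h(b) = C1 + Integral(C2*airyai(3^(2/3)*b) + C3*airybi(3^(2/3)*b), b)


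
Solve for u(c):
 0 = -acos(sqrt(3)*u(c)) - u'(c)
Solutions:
 Integral(1/acos(sqrt(3)*_y), (_y, u(c))) = C1 - c


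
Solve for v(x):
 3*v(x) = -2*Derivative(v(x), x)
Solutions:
 v(x) = C1*exp(-3*x/2)


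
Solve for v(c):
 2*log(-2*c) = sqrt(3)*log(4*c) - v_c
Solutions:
 v(c) = C1 + c*(-2 + sqrt(3))*log(c) + c*(-sqrt(3) - 2*log(2) + 2 + 2*sqrt(3)*log(2) - 2*I*pi)


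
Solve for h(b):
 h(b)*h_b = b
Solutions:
 h(b) = -sqrt(C1 + b^2)
 h(b) = sqrt(C1 + b^2)


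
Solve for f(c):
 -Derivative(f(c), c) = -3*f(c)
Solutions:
 f(c) = C1*exp(3*c)


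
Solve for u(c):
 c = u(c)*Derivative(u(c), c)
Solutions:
 u(c) = -sqrt(C1 + c^2)
 u(c) = sqrt(C1 + c^2)


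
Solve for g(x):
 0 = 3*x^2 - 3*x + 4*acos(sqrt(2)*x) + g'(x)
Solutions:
 g(x) = C1 - x^3 + 3*x^2/2 - 4*x*acos(sqrt(2)*x) + 2*sqrt(2)*sqrt(1 - 2*x^2)


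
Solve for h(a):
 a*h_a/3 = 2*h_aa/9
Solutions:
 h(a) = C1 + C2*erfi(sqrt(3)*a/2)


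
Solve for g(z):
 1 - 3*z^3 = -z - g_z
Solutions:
 g(z) = C1 + 3*z^4/4 - z^2/2 - z


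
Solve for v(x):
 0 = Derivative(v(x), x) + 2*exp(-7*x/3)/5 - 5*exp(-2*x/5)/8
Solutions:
 v(x) = C1 + 6*exp(-7*x/3)/35 - 25*exp(-2*x/5)/16


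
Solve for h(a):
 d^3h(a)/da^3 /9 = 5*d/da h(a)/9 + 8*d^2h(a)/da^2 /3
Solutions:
 h(a) = C1 + C2*exp(a*(12 - sqrt(149))) + C3*exp(a*(12 + sqrt(149)))


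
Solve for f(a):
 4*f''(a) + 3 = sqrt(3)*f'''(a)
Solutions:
 f(a) = C1 + C2*a + C3*exp(4*sqrt(3)*a/3) - 3*a^2/8


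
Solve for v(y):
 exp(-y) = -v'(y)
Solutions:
 v(y) = C1 + exp(-y)


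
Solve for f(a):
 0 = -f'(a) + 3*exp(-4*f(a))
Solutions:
 f(a) = log(-I*(C1 + 12*a)^(1/4))
 f(a) = log(I*(C1 + 12*a)^(1/4))
 f(a) = log(-(C1 + 12*a)^(1/4))
 f(a) = log(C1 + 12*a)/4


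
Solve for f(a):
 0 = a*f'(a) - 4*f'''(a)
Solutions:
 f(a) = C1 + Integral(C2*airyai(2^(1/3)*a/2) + C3*airybi(2^(1/3)*a/2), a)


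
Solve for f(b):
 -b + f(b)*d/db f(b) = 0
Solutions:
 f(b) = -sqrt(C1 + b^2)
 f(b) = sqrt(C1 + b^2)


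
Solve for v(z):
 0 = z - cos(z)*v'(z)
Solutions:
 v(z) = C1 + Integral(z/cos(z), z)


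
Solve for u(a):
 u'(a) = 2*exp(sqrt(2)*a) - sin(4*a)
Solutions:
 u(a) = C1 + sqrt(2)*exp(sqrt(2)*a) + cos(4*a)/4


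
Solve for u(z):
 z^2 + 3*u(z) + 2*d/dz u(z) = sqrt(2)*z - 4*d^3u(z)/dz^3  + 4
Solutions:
 u(z) = C1*exp(-3^(1/3)*z*(-(27 + sqrt(753))^(1/3) + 2*3^(1/3)/(27 + sqrt(753))^(1/3))/12)*sin(3^(1/6)*z*(6/(27 + sqrt(753))^(1/3) + 3^(2/3)*(27 + sqrt(753))^(1/3))/12) + C2*exp(-3^(1/3)*z*(-(27 + sqrt(753))^(1/3) + 2*3^(1/3)/(27 + sqrt(753))^(1/3))/12)*cos(3^(1/6)*z*(6/(27 + sqrt(753))^(1/3) + 3^(2/3)*(27 + sqrt(753))^(1/3))/12) + C3*exp(3^(1/3)*z*(-(27 + sqrt(753))^(1/3) + 2*3^(1/3)/(27 + sqrt(753))^(1/3))/6) - z^2/3 + 4*z/9 + sqrt(2)*z/3 - 2*sqrt(2)/9 + 28/27


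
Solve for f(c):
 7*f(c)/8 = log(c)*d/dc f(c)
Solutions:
 f(c) = C1*exp(7*li(c)/8)


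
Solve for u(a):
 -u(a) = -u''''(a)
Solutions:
 u(a) = C1*exp(-a) + C2*exp(a) + C3*sin(a) + C4*cos(a)


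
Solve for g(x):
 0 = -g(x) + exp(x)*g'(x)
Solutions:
 g(x) = C1*exp(-exp(-x))


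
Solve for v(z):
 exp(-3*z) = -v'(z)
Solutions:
 v(z) = C1 + exp(-3*z)/3


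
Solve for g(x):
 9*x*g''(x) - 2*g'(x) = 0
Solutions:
 g(x) = C1 + C2*x^(11/9)


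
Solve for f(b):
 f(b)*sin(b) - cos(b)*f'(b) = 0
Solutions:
 f(b) = C1/cos(b)


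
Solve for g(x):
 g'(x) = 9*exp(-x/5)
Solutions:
 g(x) = C1 - 45*exp(-x/5)


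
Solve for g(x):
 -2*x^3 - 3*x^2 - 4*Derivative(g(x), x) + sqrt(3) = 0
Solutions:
 g(x) = C1 - x^4/8 - x^3/4 + sqrt(3)*x/4


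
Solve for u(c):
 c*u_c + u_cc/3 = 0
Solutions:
 u(c) = C1 + C2*erf(sqrt(6)*c/2)


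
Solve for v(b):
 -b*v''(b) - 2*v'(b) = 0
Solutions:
 v(b) = C1 + C2/b


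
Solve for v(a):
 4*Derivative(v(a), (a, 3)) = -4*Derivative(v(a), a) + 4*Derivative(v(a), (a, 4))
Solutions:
 v(a) = C1 + C2*exp(a*(-2^(2/3)*(3*sqrt(93) + 29)^(1/3) - 2*2^(1/3)/(3*sqrt(93) + 29)^(1/3) + 4)/12)*sin(2^(1/3)*sqrt(3)*a*(-2^(1/3)*(3*sqrt(93) + 29)^(1/3) + 2/(3*sqrt(93) + 29)^(1/3))/12) + C3*exp(a*(-2^(2/3)*(3*sqrt(93) + 29)^(1/3) - 2*2^(1/3)/(3*sqrt(93) + 29)^(1/3) + 4)/12)*cos(2^(1/3)*sqrt(3)*a*(-2^(1/3)*(3*sqrt(93) + 29)^(1/3) + 2/(3*sqrt(93) + 29)^(1/3))/12) + C4*exp(a*(2*2^(1/3)/(3*sqrt(93) + 29)^(1/3) + 2 + 2^(2/3)*(3*sqrt(93) + 29)^(1/3))/6)


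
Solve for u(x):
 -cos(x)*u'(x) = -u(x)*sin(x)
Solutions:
 u(x) = C1/cos(x)


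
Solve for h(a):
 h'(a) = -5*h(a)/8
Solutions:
 h(a) = C1*exp(-5*a/8)


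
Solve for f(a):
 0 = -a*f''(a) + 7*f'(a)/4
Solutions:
 f(a) = C1 + C2*a^(11/4)


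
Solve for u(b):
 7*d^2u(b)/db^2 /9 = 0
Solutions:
 u(b) = C1 + C2*b


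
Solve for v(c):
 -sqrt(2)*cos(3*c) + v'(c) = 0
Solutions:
 v(c) = C1 + sqrt(2)*sin(3*c)/3


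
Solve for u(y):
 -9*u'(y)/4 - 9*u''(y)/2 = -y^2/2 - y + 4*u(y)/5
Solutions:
 u(y) = 5*y^2/8 - 145*y/64 + (C1*sin(sqrt(415)*y/60) + C2*cos(sqrt(415)*y/60))*exp(-y/4) - 675/1024


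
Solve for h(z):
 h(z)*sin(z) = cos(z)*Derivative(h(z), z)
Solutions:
 h(z) = C1/cos(z)


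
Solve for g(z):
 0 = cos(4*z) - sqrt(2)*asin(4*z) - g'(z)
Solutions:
 g(z) = C1 - sqrt(2)*(z*asin(4*z) + sqrt(1 - 16*z^2)/4) + sin(4*z)/4


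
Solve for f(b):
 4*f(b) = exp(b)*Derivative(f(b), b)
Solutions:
 f(b) = C1*exp(-4*exp(-b))


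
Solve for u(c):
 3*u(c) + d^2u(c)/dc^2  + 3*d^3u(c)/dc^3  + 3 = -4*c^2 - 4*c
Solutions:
 u(c) = C1*exp(c*(-4 + 2*2^(1/3)/(27*sqrt(733) + 731)^(1/3) + 2^(2/3)*(27*sqrt(733) + 731)^(1/3))/36)*sin(2^(1/3)*sqrt(3)*c*(-2^(1/3)*(27*sqrt(733) + 731)^(1/3) + 2/(27*sqrt(733) + 731)^(1/3))/36) + C2*exp(c*(-4 + 2*2^(1/3)/(27*sqrt(733) + 731)^(1/3) + 2^(2/3)*(27*sqrt(733) + 731)^(1/3))/36)*cos(2^(1/3)*sqrt(3)*c*(-2^(1/3)*(27*sqrt(733) + 731)^(1/3) + 2/(27*sqrt(733) + 731)^(1/3))/36) + C3*exp(-c*(2*2^(1/3)/(27*sqrt(733) + 731)^(1/3) + 2 + 2^(2/3)*(27*sqrt(733) + 731)^(1/3))/18) - 4*c^2/3 - 4*c/3 - 1/9


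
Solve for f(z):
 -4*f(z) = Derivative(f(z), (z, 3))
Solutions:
 f(z) = C3*exp(-2^(2/3)*z) + (C1*sin(2^(2/3)*sqrt(3)*z/2) + C2*cos(2^(2/3)*sqrt(3)*z/2))*exp(2^(2/3)*z/2)


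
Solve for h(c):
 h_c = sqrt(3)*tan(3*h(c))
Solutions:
 h(c) = -asin(C1*exp(3*sqrt(3)*c))/3 + pi/3
 h(c) = asin(C1*exp(3*sqrt(3)*c))/3


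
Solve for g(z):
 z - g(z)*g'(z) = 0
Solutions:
 g(z) = -sqrt(C1 + z^2)
 g(z) = sqrt(C1 + z^2)


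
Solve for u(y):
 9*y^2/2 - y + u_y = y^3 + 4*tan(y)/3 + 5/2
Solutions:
 u(y) = C1 + y^4/4 - 3*y^3/2 + y^2/2 + 5*y/2 - 4*log(cos(y))/3


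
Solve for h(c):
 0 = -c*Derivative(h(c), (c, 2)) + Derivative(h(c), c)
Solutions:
 h(c) = C1 + C2*c^2


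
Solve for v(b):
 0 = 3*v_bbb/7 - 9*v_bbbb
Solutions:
 v(b) = C1 + C2*b + C3*b^2 + C4*exp(b/21)


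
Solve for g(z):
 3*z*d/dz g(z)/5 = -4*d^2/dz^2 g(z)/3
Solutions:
 g(z) = C1 + C2*erf(3*sqrt(10)*z/20)


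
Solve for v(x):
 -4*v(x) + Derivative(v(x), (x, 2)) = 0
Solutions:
 v(x) = C1*exp(-2*x) + C2*exp(2*x)


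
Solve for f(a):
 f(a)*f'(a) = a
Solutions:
 f(a) = -sqrt(C1 + a^2)
 f(a) = sqrt(C1 + a^2)


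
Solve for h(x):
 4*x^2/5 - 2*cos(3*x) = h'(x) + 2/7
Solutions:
 h(x) = C1 + 4*x^3/15 - 2*x/7 - 2*sin(3*x)/3


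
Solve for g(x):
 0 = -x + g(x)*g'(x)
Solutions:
 g(x) = -sqrt(C1 + x^2)
 g(x) = sqrt(C1 + x^2)


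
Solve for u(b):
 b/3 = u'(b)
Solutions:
 u(b) = C1 + b^2/6


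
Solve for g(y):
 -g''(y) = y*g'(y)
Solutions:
 g(y) = C1 + C2*erf(sqrt(2)*y/2)


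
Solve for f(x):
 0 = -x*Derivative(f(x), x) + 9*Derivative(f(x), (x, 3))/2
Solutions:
 f(x) = C1 + Integral(C2*airyai(6^(1/3)*x/3) + C3*airybi(6^(1/3)*x/3), x)


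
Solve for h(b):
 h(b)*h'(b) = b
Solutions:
 h(b) = -sqrt(C1 + b^2)
 h(b) = sqrt(C1 + b^2)


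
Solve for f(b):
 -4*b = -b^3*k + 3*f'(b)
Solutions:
 f(b) = C1 + b^4*k/12 - 2*b^2/3


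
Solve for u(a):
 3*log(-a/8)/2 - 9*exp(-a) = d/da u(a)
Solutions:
 u(a) = C1 + 3*a*log(-a)/2 + 3*a*(-3*log(2) - 1)/2 + 9*exp(-a)


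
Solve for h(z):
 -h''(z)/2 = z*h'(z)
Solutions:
 h(z) = C1 + C2*erf(z)


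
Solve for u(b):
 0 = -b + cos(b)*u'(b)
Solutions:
 u(b) = C1 + Integral(b/cos(b), b)


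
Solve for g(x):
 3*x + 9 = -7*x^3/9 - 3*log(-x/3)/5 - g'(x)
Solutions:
 g(x) = C1 - 7*x^4/36 - 3*x^2/2 - 3*x*log(-x)/5 + 3*x*(-14 + log(3))/5


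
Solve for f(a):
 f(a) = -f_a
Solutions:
 f(a) = C1*exp(-a)


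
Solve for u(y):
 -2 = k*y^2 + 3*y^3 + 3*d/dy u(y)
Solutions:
 u(y) = C1 - k*y^3/9 - y^4/4 - 2*y/3


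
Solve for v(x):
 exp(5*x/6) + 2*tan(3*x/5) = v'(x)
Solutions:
 v(x) = C1 + 6*exp(5*x/6)/5 - 10*log(cos(3*x/5))/3


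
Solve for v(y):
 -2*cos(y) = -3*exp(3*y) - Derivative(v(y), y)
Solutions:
 v(y) = C1 - exp(3*y) + 2*sin(y)


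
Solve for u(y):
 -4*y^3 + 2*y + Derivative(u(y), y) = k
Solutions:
 u(y) = C1 + k*y + y^4 - y^2


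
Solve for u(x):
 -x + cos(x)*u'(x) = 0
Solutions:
 u(x) = C1 + Integral(x/cos(x), x)


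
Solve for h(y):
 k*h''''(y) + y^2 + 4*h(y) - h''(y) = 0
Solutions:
 h(y) = C1*exp(-sqrt(2)*y*sqrt((1 - sqrt(1 - 16*k))/k)/2) + C2*exp(sqrt(2)*y*sqrt((1 - sqrt(1 - 16*k))/k)/2) + C3*exp(-sqrt(2)*y*sqrt((sqrt(1 - 16*k) + 1)/k)/2) + C4*exp(sqrt(2)*y*sqrt((sqrt(1 - 16*k) + 1)/k)/2) - y^2/4 - 1/8


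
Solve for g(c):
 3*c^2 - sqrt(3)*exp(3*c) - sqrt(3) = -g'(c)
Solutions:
 g(c) = C1 - c^3 + sqrt(3)*c + sqrt(3)*exp(3*c)/3


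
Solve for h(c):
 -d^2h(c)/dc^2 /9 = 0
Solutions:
 h(c) = C1 + C2*c


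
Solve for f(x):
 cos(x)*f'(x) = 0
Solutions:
 f(x) = C1


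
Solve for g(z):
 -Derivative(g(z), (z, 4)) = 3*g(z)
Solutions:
 g(z) = (C1*sin(sqrt(2)*3^(1/4)*z/2) + C2*cos(sqrt(2)*3^(1/4)*z/2))*exp(-sqrt(2)*3^(1/4)*z/2) + (C3*sin(sqrt(2)*3^(1/4)*z/2) + C4*cos(sqrt(2)*3^(1/4)*z/2))*exp(sqrt(2)*3^(1/4)*z/2)


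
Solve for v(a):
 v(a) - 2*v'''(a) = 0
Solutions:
 v(a) = C3*exp(2^(2/3)*a/2) + (C1*sin(2^(2/3)*sqrt(3)*a/4) + C2*cos(2^(2/3)*sqrt(3)*a/4))*exp(-2^(2/3)*a/4)


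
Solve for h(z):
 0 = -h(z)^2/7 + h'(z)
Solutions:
 h(z) = -7/(C1 + z)


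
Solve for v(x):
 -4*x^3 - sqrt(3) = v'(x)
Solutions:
 v(x) = C1 - x^4 - sqrt(3)*x


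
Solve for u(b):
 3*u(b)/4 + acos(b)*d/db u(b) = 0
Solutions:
 u(b) = C1*exp(-3*Integral(1/acos(b), b)/4)


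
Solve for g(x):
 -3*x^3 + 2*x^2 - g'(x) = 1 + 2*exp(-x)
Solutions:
 g(x) = C1 - 3*x^4/4 + 2*x^3/3 - x + 2*exp(-x)


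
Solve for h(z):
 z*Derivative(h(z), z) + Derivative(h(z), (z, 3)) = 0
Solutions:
 h(z) = C1 + Integral(C2*airyai(-z) + C3*airybi(-z), z)


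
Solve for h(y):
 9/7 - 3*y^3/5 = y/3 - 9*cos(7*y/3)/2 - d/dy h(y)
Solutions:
 h(y) = C1 + 3*y^4/20 + y^2/6 - 9*y/7 - 27*sin(7*y/3)/14


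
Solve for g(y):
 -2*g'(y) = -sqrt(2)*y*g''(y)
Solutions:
 g(y) = C1 + C2*y^(1 + sqrt(2))


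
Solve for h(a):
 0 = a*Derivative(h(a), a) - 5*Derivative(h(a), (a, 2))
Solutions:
 h(a) = C1 + C2*erfi(sqrt(10)*a/10)


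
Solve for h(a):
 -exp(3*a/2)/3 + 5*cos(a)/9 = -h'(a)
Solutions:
 h(a) = C1 + 2*exp(3*a/2)/9 - 5*sin(a)/9


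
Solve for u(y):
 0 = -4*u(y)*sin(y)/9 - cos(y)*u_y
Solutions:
 u(y) = C1*cos(y)^(4/9)


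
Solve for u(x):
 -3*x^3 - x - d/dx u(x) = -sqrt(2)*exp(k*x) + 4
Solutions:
 u(x) = C1 - 3*x^4/4 - x^2/2 - 4*x + sqrt(2)*exp(k*x)/k


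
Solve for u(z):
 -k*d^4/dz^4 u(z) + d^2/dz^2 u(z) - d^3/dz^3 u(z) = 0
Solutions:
 u(z) = C1 + C2*z + C3*exp(z*(sqrt(4*k + 1) - 1)/(2*k)) + C4*exp(-z*(sqrt(4*k + 1) + 1)/(2*k))


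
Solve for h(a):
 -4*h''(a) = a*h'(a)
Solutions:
 h(a) = C1 + C2*erf(sqrt(2)*a/4)


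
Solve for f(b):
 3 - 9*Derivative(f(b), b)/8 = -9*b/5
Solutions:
 f(b) = C1 + 4*b^2/5 + 8*b/3


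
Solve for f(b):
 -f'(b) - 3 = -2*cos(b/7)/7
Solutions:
 f(b) = C1 - 3*b + 2*sin(b/7)


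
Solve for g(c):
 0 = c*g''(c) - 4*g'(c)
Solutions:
 g(c) = C1 + C2*c^5


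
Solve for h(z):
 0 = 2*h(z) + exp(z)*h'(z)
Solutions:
 h(z) = C1*exp(2*exp(-z))


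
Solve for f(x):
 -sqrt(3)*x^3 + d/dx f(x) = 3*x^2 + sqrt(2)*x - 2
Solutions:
 f(x) = C1 + sqrt(3)*x^4/4 + x^3 + sqrt(2)*x^2/2 - 2*x


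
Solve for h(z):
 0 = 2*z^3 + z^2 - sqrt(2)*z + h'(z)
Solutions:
 h(z) = C1 - z^4/2 - z^3/3 + sqrt(2)*z^2/2


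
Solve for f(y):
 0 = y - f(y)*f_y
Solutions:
 f(y) = -sqrt(C1 + y^2)
 f(y) = sqrt(C1 + y^2)


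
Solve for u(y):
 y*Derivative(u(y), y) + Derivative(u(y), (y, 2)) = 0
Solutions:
 u(y) = C1 + C2*erf(sqrt(2)*y/2)


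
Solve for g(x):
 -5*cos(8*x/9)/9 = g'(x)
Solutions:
 g(x) = C1 - 5*sin(8*x/9)/8


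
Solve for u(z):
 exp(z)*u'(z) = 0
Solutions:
 u(z) = C1


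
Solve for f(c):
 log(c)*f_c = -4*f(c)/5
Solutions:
 f(c) = C1*exp(-4*li(c)/5)


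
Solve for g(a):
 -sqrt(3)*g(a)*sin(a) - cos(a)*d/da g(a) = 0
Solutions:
 g(a) = C1*cos(a)^(sqrt(3))


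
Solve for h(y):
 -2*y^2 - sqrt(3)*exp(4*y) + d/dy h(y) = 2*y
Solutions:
 h(y) = C1 + 2*y^3/3 + y^2 + sqrt(3)*exp(4*y)/4


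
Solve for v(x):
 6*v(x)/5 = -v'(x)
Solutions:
 v(x) = C1*exp(-6*x/5)


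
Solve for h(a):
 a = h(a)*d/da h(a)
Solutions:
 h(a) = -sqrt(C1 + a^2)
 h(a) = sqrt(C1 + a^2)


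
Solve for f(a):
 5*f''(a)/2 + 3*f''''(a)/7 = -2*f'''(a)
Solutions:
 f(a) = C1 + C2*a + (C3*sin(sqrt(14)*a/6) + C4*cos(sqrt(14)*a/6))*exp(-7*a/3)


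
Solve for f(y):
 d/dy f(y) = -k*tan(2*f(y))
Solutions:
 f(y) = -asin(C1*exp(-2*k*y))/2 + pi/2
 f(y) = asin(C1*exp(-2*k*y))/2


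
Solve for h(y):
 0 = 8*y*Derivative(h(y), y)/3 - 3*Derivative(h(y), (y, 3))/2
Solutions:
 h(y) = C1 + Integral(C2*airyai(2*6^(1/3)*y/3) + C3*airybi(2*6^(1/3)*y/3), y)


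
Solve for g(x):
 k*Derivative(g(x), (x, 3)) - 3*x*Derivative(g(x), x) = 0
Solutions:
 g(x) = C1 + Integral(C2*airyai(3^(1/3)*x*(1/k)^(1/3)) + C3*airybi(3^(1/3)*x*(1/k)^(1/3)), x)


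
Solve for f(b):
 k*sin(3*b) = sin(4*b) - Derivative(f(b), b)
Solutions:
 f(b) = C1 + k*cos(3*b)/3 - cos(4*b)/4


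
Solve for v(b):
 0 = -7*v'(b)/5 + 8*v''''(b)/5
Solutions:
 v(b) = C1 + C4*exp(7^(1/3)*b/2) + (C2*sin(sqrt(3)*7^(1/3)*b/4) + C3*cos(sqrt(3)*7^(1/3)*b/4))*exp(-7^(1/3)*b/4)


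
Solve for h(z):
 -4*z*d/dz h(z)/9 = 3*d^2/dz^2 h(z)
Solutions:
 h(z) = C1 + C2*erf(sqrt(6)*z/9)


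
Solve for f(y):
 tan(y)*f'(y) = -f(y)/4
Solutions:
 f(y) = C1/sin(y)^(1/4)


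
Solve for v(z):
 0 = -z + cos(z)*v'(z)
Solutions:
 v(z) = C1 + Integral(z/cos(z), z)


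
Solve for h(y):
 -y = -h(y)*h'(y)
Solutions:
 h(y) = -sqrt(C1 + y^2)
 h(y) = sqrt(C1 + y^2)


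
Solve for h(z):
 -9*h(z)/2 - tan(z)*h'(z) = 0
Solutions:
 h(z) = C1/sin(z)^(9/2)


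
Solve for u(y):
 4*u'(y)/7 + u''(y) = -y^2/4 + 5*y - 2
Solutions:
 u(y) = C1 + C2*exp(-4*y/7) - 7*y^3/48 + 329*y^2/64 - 2751*y/128


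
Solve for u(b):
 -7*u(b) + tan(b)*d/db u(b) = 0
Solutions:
 u(b) = C1*sin(b)^7


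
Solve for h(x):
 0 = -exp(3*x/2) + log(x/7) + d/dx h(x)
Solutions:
 h(x) = C1 - x*log(x) + x*(1 + log(7)) + 2*exp(3*x/2)/3


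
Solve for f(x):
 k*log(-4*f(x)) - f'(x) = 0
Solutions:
 Integral(1/(log(-_y) + 2*log(2)), (_y, f(x))) = C1 + k*x


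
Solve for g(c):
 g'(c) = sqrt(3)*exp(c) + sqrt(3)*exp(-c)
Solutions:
 g(c) = C1 + 2*sqrt(3)*sinh(c)


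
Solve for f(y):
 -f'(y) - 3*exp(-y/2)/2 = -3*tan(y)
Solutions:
 f(y) = C1 + 3*log(tan(y)^2 + 1)/2 + 3*exp(-y/2)


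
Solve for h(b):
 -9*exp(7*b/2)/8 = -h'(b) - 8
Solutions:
 h(b) = C1 - 8*b + 9*exp(7*b/2)/28


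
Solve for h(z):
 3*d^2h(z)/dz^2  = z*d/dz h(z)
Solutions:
 h(z) = C1 + C2*erfi(sqrt(6)*z/6)


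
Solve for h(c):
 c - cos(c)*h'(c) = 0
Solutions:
 h(c) = C1 + Integral(c/cos(c), c)


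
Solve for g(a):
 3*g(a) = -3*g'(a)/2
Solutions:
 g(a) = C1*exp(-2*a)


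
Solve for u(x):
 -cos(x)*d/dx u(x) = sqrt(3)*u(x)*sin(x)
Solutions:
 u(x) = C1*cos(x)^(sqrt(3))


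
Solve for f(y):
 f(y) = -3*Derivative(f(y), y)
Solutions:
 f(y) = C1*exp(-y/3)


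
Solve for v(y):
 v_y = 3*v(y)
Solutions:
 v(y) = C1*exp(3*y)


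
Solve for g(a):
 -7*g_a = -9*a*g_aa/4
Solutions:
 g(a) = C1 + C2*a^(37/9)


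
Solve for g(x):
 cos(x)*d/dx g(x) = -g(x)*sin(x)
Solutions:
 g(x) = C1*cos(x)


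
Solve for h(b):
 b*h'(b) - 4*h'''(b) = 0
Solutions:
 h(b) = C1 + Integral(C2*airyai(2^(1/3)*b/2) + C3*airybi(2^(1/3)*b/2), b)


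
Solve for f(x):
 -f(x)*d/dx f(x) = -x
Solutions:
 f(x) = -sqrt(C1 + x^2)
 f(x) = sqrt(C1 + x^2)


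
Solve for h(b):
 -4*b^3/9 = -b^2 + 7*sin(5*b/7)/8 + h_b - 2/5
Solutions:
 h(b) = C1 - b^4/9 + b^3/3 + 2*b/5 + 49*cos(5*b/7)/40


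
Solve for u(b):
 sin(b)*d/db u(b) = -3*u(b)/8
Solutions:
 u(b) = C1*(cos(b) + 1)^(3/16)/(cos(b) - 1)^(3/16)


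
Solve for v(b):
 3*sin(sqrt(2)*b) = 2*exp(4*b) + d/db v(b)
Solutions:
 v(b) = C1 - exp(4*b)/2 - 3*sqrt(2)*cos(sqrt(2)*b)/2


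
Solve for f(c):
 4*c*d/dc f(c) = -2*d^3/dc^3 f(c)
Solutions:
 f(c) = C1 + Integral(C2*airyai(-2^(1/3)*c) + C3*airybi(-2^(1/3)*c), c)


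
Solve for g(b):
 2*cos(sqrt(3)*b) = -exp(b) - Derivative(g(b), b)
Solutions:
 g(b) = C1 - exp(b) - 2*sqrt(3)*sin(sqrt(3)*b)/3


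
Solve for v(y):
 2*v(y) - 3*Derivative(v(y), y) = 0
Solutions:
 v(y) = C1*exp(2*y/3)


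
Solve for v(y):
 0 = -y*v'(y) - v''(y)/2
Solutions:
 v(y) = C1 + C2*erf(y)


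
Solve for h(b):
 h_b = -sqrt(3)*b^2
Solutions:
 h(b) = C1 - sqrt(3)*b^3/3


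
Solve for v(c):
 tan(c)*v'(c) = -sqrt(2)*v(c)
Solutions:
 v(c) = C1/sin(c)^(sqrt(2))


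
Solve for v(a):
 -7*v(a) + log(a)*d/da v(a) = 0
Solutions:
 v(a) = C1*exp(7*li(a))


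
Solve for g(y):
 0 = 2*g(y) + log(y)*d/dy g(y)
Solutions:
 g(y) = C1*exp(-2*li(y))


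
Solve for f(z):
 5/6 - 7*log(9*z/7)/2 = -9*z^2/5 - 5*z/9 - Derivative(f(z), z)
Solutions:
 f(z) = C1 - 3*z^3/5 - 5*z^2/18 + 7*z*log(z)/2 - 7*z*log(7)/2 - 13*z/3 + 7*z*log(3)


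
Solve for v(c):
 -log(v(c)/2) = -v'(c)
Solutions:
 Integral(1/(-log(_y) + log(2)), (_y, v(c))) = C1 - c


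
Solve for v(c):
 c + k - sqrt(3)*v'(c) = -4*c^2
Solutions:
 v(c) = C1 + 4*sqrt(3)*c^3/9 + sqrt(3)*c^2/6 + sqrt(3)*c*k/3


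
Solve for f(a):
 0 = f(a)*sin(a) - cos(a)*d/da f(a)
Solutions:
 f(a) = C1/cos(a)


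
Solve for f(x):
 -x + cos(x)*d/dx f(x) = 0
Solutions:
 f(x) = C1 + Integral(x/cos(x), x)


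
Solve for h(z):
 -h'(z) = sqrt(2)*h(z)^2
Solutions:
 h(z) = 1/(C1 + sqrt(2)*z)


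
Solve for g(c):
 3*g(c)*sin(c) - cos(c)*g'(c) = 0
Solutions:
 g(c) = C1/cos(c)^3


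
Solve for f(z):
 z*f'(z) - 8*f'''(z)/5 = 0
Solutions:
 f(z) = C1 + Integral(C2*airyai(5^(1/3)*z/2) + C3*airybi(5^(1/3)*z/2), z)


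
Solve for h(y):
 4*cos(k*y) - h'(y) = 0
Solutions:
 h(y) = C1 + 4*sin(k*y)/k


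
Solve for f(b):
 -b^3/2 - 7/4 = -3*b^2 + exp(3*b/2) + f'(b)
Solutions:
 f(b) = C1 - b^4/8 + b^3 - 7*b/4 - 2*exp(3*b/2)/3


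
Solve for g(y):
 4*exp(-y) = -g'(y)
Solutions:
 g(y) = C1 + 4*exp(-y)


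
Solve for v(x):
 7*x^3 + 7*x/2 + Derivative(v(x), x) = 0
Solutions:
 v(x) = C1 - 7*x^4/4 - 7*x^2/4


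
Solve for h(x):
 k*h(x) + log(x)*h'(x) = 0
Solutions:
 h(x) = C1*exp(-k*li(x))


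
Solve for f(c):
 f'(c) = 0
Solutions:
 f(c) = C1


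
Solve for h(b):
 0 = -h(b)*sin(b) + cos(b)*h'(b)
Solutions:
 h(b) = C1/cos(b)


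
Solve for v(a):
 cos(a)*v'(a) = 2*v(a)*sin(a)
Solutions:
 v(a) = C1/cos(a)^2


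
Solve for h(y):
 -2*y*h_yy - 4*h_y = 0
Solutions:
 h(y) = C1 + C2/y


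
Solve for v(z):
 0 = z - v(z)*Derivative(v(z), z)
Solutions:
 v(z) = -sqrt(C1 + z^2)
 v(z) = sqrt(C1 + z^2)


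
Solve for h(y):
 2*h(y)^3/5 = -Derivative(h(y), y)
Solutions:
 h(y) = -sqrt(10)*sqrt(-1/(C1 - 2*y))/2
 h(y) = sqrt(10)*sqrt(-1/(C1 - 2*y))/2


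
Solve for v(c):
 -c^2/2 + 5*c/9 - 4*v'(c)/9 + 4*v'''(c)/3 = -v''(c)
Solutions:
 v(c) = C1 + C2*exp(c*(-9 + sqrt(273))/24) + C3*exp(-c*(9 + sqrt(273))/24) - 3*c^3/8 - 61*c^2/32 - 981*c/64


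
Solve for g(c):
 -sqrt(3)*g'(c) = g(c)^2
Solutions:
 g(c) = 3/(C1 + sqrt(3)*c)


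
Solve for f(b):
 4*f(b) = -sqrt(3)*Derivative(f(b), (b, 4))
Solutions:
 f(b) = (C1*sin(3^(7/8)*b/3) + C2*cos(3^(7/8)*b/3))*exp(-3^(7/8)*b/3) + (C3*sin(3^(7/8)*b/3) + C4*cos(3^(7/8)*b/3))*exp(3^(7/8)*b/3)


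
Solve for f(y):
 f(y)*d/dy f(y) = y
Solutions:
 f(y) = -sqrt(C1 + y^2)
 f(y) = sqrt(C1 + y^2)


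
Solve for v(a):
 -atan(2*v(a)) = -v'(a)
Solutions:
 Integral(1/atan(2*_y), (_y, v(a))) = C1 + a


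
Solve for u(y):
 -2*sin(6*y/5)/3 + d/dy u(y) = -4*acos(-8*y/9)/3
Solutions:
 u(y) = C1 - 4*y*acos(-8*y/9)/3 - sqrt(81 - 64*y^2)/6 - 5*cos(6*y/5)/9


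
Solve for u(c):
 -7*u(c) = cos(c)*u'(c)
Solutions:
 u(c) = C1*sqrt(sin(c) - 1)*(sin(c)^3 - 3*sin(c)^2 + 3*sin(c) - 1)/(sqrt(sin(c) + 1)*(sin(c)^3 + 3*sin(c)^2 + 3*sin(c) + 1))


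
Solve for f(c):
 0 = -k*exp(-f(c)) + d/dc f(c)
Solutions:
 f(c) = log(C1 + c*k)


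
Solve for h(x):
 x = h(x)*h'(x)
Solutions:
 h(x) = -sqrt(C1 + x^2)
 h(x) = sqrt(C1 + x^2)


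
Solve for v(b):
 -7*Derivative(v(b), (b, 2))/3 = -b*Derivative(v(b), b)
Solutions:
 v(b) = C1 + C2*erfi(sqrt(42)*b/14)


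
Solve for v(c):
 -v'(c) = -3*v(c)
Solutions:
 v(c) = C1*exp(3*c)


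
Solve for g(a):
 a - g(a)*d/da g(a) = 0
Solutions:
 g(a) = -sqrt(C1 + a^2)
 g(a) = sqrt(C1 + a^2)


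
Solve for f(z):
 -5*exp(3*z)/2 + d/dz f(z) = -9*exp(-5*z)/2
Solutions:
 f(z) = C1 + 5*exp(3*z)/6 + 9*exp(-5*z)/10


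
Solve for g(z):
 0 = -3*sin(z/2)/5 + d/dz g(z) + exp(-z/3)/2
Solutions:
 g(z) = C1 - 6*cos(z/2)/5 + 3*exp(-z/3)/2


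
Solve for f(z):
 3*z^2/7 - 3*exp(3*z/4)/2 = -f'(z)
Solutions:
 f(z) = C1 - z^3/7 + 2*exp(3*z/4)


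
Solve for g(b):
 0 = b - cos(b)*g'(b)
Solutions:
 g(b) = C1 + Integral(b/cos(b), b)


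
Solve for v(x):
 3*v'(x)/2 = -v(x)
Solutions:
 v(x) = C1*exp(-2*x/3)


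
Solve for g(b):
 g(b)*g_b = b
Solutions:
 g(b) = -sqrt(C1 + b^2)
 g(b) = sqrt(C1 + b^2)


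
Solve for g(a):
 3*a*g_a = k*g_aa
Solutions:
 g(a) = C1 + C2*erf(sqrt(6)*a*sqrt(-1/k)/2)/sqrt(-1/k)


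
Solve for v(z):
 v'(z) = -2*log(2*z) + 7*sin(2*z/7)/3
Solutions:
 v(z) = C1 - 2*z*log(z) - 2*z*log(2) + 2*z - 49*cos(2*z/7)/6


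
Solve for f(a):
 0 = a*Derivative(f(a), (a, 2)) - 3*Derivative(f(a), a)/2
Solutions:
 f(a) = C1 + C2*a^(5/2)


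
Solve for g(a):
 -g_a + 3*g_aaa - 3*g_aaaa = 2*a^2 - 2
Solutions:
 g(a) = C1 + C2*exp(a*(2*2^(1/3)/(3*sqrt(5) + 7)^(1/3) + 2^(2/3)*(3*sqrt(5) + 7)^(1/3) + 4)/12)*sin(2^(1/3)*sqrt(3)*a*(-2^(1/3)*(3*sqrt(5) + 7)^(1/3) + 2/(3*sqrt(5) + 7)^(1/3))/12) + C3*exp(a*(2*2^(1/3)/(3*sqrt(5) + 7)^(1/3) + 2^(2/3)*(3*sqrt(5) + 7)^(1/3) + 4)/12)*cos(2^(1/3)*sqrt(3)*a*(-2^(1/3)*(3*sqrt(5) + 7)^(1/3) + 2/(3*sqrt(5) + 7)^(1/3))/12) + C4*exp(a*(-2^(2/3)*(3*sqrt(5) + 7)^(1/3) - 2*2^(1/3)/(3*sqrt(5) + 7)^(1/3) + 2)/6) - 2*a^3/3 - 10*a


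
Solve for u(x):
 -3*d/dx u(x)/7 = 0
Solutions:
 u(x) = C1


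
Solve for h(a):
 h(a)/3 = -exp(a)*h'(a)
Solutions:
 h(a) = C1*exp(exp(-a)/3)


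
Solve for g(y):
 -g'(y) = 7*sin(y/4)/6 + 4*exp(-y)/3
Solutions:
 g(y) = C1 + 14*cos(y/4)/3 + 4*exp(-y)/3


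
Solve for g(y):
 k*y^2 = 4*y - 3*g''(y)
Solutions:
 g(y) = C1 + C2*y - k*y^4/36 + 2*y^3/9


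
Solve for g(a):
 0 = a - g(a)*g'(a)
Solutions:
 g(a) = -sqrt(C1 + a^2)
 g(a) = sqrt(C1 + a^2)


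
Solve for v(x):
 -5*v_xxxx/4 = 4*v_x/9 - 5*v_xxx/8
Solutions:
 v(x) = C1 + C2*exp(x*(5*5^(1/3)/(8*sqrt(546) + 187)^(1/3) + 10 + 5^(2/3)*(8*sqrt(546) + 187)^(1/3))/60)*sin(sqrt(3)*5^(1/3)*x*(-5^(1/3)*(8*sqrt(546) + 187)^(1/3) + 5/(8*sqrt(546) + 187)^(1/3))/60) + C3*exp(x*(5*5^(1/3)/(8*sqrt(546) + 187)^(1/3) + 10 + 5^(2/3)*(8*sqrt(546) + 187)^(1/3))/60)*cos(sqrt(3)*5^(1/3)*x*(-5^(1/3)*(8*sqrt(546) + 187)^(1/3) + 5/(8*sqrt(546) + 187)^(1/3))/60) + C4*exp(x*(-5^(2/3)*(8*sqrt(546) + 187)^(1/3) - 5*5^(1/3)/(8*sqrt(546) + 187)^(1/3) + 5)/30)


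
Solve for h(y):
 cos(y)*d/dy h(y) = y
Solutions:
 h(y) = C1 + Integral(y/cos(y), y)


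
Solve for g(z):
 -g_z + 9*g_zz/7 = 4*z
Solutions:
 g(z) = C1 + C2*exp(7*z/9) - 2*z^2 - 36*z/7


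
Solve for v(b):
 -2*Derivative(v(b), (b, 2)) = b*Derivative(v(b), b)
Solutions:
 v(b) = C1 + C2*erf(b/2)


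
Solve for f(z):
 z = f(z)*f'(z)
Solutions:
 f(z) = -sqrt(C1 + z^2)
 f(z) = sqrt(C1 + z^2)


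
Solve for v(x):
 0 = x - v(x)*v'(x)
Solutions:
 v(x) = -sqrt(C1 + x^2)
 v(x) = sqrt(C1 + x^2)


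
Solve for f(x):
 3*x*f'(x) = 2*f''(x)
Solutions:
 f(x) = C1 + C2*erfi(sqrt(3)*x/2)


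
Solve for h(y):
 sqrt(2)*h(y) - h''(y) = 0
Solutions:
 h(y) = C1*exp(-2^(1/4)*y) + C2*exp(2^(1/4)*y)


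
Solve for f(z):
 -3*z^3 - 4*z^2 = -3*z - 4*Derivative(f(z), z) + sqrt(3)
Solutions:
 f(z) = C1 + 3*z^4/16 + z^3/3 - 3*z^2/8 + sqrt(3)*z/4


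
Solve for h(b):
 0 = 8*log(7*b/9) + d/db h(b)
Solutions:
 h(b) = C1 - 8*b*log(b) + b*log(43046721/5764801) + 8*b


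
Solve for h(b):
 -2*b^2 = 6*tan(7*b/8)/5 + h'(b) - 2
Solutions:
 h(b) = C1 - 2*b^3/3 + 2*b + 48*log(cos(7*b/8))/35


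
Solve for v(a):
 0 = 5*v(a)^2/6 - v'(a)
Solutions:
 v(a) = -6/(C1 + 5*a)


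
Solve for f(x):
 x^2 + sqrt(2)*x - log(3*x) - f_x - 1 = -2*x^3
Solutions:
 f(x) = C1 + x^4/2 + x^3/3 + sqrt(2)*x^2/2 - x*log(x) - x*log(3)


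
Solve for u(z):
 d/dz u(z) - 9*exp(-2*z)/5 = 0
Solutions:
 u(z) = C1 - 9*exp(-2*z)/10


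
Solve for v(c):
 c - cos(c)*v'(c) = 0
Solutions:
 v(c) = C1 + Integral(c/cos(c), c)


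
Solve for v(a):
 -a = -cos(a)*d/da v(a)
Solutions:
 v(a) = C1 + Integral(a/cos(a), a)


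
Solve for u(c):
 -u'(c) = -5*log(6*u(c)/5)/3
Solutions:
 3*Integral(1/(-log(_y) - log(6) + log(5)), (_y, u(c)))/5 = C1 - c


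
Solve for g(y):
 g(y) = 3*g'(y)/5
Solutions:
 g(y) = C1*exp(5*y/3)


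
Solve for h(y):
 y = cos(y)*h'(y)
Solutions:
 h(y) = C1 + Integral(y/cos(y), y)


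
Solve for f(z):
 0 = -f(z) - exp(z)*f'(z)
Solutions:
 f(z) = C1*exp(exp(-z))


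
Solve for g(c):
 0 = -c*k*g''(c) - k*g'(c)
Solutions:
 g(c) = C1 + C2*log(c)


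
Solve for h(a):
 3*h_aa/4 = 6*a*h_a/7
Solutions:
 h(a) = C1 + C2*erfi(2*sqrt(7)*a/7)


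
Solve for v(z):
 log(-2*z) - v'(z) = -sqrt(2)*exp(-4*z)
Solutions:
 v(z) = C1 + z*log(-z) + z*(-1 + log(2)) - sqrt(2)*exp(-4*z)/4


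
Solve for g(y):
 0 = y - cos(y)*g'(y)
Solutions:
 g(y) = C1 + Integral(y/cos(y), y)


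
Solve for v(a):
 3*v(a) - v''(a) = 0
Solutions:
 v(a) = C1*exp(-sqrt(3)*a) + C2*exp(sqrt(3)*a)


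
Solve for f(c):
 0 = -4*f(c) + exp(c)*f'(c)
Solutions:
 f(c) = C1*exp(-4*exp(-c))


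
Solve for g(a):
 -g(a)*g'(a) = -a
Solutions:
 g(a) = -sqrt(C1 + a^2)
 g(a) = sqrt(C1 + a^2)


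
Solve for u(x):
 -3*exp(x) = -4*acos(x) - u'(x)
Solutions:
 u(x) = C1 - 4*x*acos(x) + 4*sqrt(1 - x^2) + 3*exp(x)


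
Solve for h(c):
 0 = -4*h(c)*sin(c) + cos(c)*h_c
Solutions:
 h(c) = C1/cos(c)^4


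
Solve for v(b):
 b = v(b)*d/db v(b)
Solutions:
 v(b) = -sqrt(C1 + b^2)
 v(b) = sqrt(C1 + b^2)


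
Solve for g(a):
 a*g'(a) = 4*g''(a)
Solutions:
 g(a) = C1 + C2*erfi(sqrt(2)*a/4)


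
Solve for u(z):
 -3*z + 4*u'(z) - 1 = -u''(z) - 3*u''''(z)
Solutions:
 u(z) = C1 + C4*exp(-z) + 3*z^2/8 + z/16 + (C2*sin(sqrt(39)*z/6) + C3*cos(sqrt(39)*z/6))*exp(z/2)


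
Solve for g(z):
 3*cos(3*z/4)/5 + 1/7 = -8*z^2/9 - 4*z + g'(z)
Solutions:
 g(z) = C1 + 8*z^3/27 + 2*z^2 + z/7 + 4*sin(3*z/4)/5


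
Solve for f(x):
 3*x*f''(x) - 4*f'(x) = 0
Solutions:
 f(x) = C1 + C2*x^(7/3)


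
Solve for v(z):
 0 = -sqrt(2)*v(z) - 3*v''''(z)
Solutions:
 v(z) = (C1*sin(2^(5/8)*3^(3/4)*z/6) + C2*cos(2^(5/8)*3^(3/4)*z/6))*exp(-2^(5/8)*3^(3/4)*z/6) + (C3*sin(2^(5/8)*3^(3/4)*z/6) + C4*cos(2^(5/8)*3^(3/4)*z/6))*exp(2^(5/8)*3^(3/4)*z/6)


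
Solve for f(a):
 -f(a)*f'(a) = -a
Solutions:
 f(a) = -sqrt(C1 + a^2)
 f(a) = sqrt(C1 + a^2)


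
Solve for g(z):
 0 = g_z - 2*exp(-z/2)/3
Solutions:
 g(z) = C1 - 4*exp(-z/2)/3


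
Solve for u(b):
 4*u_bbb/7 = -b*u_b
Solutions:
 u(b) = C1 + Integral(C2*airyai(-14^(1/3)*b/2) + C3*airybi(-14^(1/3)*b/2), b)


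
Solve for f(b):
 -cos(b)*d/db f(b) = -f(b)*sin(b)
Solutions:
 f(b) = C1/cos(b)


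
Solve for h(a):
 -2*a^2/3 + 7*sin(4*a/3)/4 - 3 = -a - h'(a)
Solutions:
 h(a) = C1 + 2*a^3/9 - a^2/2 + 3*a + 21*cos(4*a/3)/16


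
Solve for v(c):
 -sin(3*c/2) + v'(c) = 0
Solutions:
 v(c) = C1 - 2*cos(3*c/2)/3


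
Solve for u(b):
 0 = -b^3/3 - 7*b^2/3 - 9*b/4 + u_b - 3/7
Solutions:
 u(b) = C1 + b^4/12 + 7*b^3/9 + 9*b^2/8 + 3*b/7


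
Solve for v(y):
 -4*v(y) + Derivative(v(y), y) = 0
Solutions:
 v(y) = C1*exp(4*y)


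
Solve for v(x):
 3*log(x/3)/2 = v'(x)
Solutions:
 v(x) = C1 + 3*x*log(x)/2 - 3*x*log(3)/2 - 3*x/2


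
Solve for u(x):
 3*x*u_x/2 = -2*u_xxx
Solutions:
 u(x) = C1 + Integral(C2*airyai(-6^(1/3)*x/2) + C3*airybi(-6^(1/3)*x/2), x)


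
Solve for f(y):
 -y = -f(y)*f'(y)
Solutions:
 f(y) = -sqrt(C1 + y^2)
 f(y) = sqrt(C1 + y^2)


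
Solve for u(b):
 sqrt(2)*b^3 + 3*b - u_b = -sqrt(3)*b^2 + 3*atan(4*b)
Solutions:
 u(b) = C1 + sqrt(2)*b^4/4 + sqrt(3)*b^3/3 + 3*b^2/2 - 3*b*atan(4*b) + 3*log(16*b^2 + 1)/8


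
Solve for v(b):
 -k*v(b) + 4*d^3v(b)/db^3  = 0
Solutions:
 v(b) = C1*exp(2^(1/3)*b*k^(1/3)/2) + C2*exp(2^(1/3)*b*k^(1/3)*(-1 + sqrt(3)*I)/4) + C3*exp(-2^(1/3)*b*k^(1/3)*(1 + sqrt(3)*I)/4)


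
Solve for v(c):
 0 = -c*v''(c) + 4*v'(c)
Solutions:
 v(c) = C1 + C2*c^5


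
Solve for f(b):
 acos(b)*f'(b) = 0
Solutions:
 f(b) = C1


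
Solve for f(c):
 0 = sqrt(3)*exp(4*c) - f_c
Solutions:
 f(c) = C1 + sqrt(3)*exp(4*c)/4


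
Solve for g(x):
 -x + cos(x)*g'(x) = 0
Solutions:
 g(x) = C1 + Integral(x/cos(x), x)


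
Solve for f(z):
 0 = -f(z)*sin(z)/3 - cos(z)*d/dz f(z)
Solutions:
 f(z) = C1*cos(z)^(1/3)


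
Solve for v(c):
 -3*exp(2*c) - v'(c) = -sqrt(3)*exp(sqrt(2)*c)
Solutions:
 v(c) = C1 - 3*exp(2*c)/2 + sqrt(6)*exp(sqrt(2)*c)/2


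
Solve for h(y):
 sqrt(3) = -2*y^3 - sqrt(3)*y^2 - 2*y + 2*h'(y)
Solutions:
 h(y) = C1 + y^4/4 + sqrt(3)*y^3/6 + y^2/2 + sqrt(3)*y/2


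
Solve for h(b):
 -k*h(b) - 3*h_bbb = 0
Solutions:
 h(b) = C1*exp(3^(2/3)*b*(-k)^(1/3)/3) + C2*exp(b*(-k)^(1/3)*(-3^(2/3) + 3*3^(1/6)*I)/6) + C3*exp(-b*(-k)^(1/3)*(3^(2/3) + 3*3^(1/6)*I)/6)


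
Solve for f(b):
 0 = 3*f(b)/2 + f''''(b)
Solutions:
 f(b) = (C1*sin(6^(1/4)*b/2) + C2*cos(6^(1/4)*b/2))*exp(-6^(1/4)*b/2) + (C3*sin(6^(1/4)*b/2) + C4*cos(6^(1/4)*b/2))*exp(6^(1/4)*b/2)


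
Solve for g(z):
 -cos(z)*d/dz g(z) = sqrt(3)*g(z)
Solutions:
 g(z) = C1*(sin(z) - 1)^(sqrt(3)/2)/(sin(z) + 1)^(sqrt(3)/2)


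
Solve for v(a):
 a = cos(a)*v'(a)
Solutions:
 v(a) = C1 + Integral(a/cos(a), a)


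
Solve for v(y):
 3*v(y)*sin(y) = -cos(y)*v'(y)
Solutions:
 v(y) = C1*cos(y)^3


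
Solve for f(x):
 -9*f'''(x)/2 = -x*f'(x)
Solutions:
 f(x) = C1 + Integral(C2*airyai(6^(1/3)*x/3) + C3*airybi(6^(1/3)*x/3), x)


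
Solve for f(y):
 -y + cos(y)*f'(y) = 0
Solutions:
 f(y) = C1 + Integral(y/cos(y), y)


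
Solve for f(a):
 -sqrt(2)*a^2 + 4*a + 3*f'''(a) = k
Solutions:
 f(a) = C1 + C2*a + C3*a^2 + sqrt(2)*a^5/180 - a^4/18 + a^3*k/18


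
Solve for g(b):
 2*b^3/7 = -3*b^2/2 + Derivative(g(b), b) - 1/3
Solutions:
 g(b) = C1 + b^4/14 + b^3/2 + b/3


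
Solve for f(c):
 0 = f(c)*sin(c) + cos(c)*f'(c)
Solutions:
 f(c) = C1*cos(c)


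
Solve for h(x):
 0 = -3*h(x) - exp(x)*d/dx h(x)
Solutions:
 h(x) = C1*exp(3*exp(-x))


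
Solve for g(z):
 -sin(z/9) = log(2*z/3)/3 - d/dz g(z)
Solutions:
 g(z) = C1 + z*log(z)/3 - z*log(3)/3 - z/3 + z*log(2)/3 - 9*cos(z/9)


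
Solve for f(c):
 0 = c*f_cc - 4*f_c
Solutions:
 f(c) = C1 + C2*c^5


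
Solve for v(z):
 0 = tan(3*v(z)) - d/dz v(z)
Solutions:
 v(z) = -asin(C1*exp(3*z))/3 + pi/3
 v(z) = asin(C1*exp(3*z))/3


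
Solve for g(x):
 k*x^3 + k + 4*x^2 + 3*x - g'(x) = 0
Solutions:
 g(x) = C1 + k*x^4/4 + k*x + 4*x^3/3 + 3*x^2/2


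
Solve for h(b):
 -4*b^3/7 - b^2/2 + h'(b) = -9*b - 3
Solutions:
 h(b) = C1 + b^4/7 + b^3/6 - 9*b^2/2 - 3*b
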